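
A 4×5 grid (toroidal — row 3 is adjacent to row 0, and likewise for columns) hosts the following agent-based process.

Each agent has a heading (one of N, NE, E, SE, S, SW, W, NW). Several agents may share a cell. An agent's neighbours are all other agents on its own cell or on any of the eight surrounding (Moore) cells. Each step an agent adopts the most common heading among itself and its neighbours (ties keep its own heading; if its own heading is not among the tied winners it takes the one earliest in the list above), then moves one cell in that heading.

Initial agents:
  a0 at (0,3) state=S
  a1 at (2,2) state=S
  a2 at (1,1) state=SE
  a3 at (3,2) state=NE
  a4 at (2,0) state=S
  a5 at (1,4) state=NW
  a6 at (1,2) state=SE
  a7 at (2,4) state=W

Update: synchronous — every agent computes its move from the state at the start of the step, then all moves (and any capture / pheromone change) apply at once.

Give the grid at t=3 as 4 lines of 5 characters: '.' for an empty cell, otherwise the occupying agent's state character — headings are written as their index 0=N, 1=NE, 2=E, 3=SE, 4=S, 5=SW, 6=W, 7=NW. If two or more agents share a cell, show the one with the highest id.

3...3
33...
..4..
...4.

t=1: a0@(1,3):S a1@(3,3):SE a2@(2,2):SE a3@(0,2):S a4@(3,0):S a5@(2,4):S a6@(2,3):SE a7@(2,3):W
t=2: a0@(2,3):S a1@(0,4):SE a2@(3,3):SE a3@(1,2):S a4@(0,0):S a5@(3,4):S a6@(3,4):SE a7@(3,4):SE
t=3: a0@(3,3):S a1@(1,0):SE a2@(0,4):SE a3@(2,2):S a4@(1,1):SE a5@(0,0):SE a6@(0,0):SE a7@(0,0):SE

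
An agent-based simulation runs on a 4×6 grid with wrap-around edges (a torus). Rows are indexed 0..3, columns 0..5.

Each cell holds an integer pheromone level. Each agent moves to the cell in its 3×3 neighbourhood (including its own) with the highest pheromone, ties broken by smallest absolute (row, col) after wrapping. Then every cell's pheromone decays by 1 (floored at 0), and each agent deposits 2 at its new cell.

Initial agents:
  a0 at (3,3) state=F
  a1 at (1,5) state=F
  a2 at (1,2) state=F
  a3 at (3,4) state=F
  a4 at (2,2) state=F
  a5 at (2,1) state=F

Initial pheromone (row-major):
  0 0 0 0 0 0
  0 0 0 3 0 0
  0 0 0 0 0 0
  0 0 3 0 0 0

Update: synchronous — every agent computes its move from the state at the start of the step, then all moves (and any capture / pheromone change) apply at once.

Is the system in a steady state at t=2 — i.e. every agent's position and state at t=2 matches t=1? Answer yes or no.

no

t=1: a0@(3,2) a1@(0,0) a2@(1,3) a3@(0,3) a4@(1,3) a5@(3,2) | pheromone: 2 0 0 2 0 0 / 0 0 0 6 0 0 / 0 0 0 0 0 0 / 0 0 6 0 0 0
t=2: a0@(3,2) a1@(0,0) a2@(1,3) a3@(1,3) a4@(1,3) a5@(3,2) | pheromone: 3 0 0 1 0 0 / 0 0 0 11 0 0 / 0 0 0 0 0 0 / 0 0 9 0 0 0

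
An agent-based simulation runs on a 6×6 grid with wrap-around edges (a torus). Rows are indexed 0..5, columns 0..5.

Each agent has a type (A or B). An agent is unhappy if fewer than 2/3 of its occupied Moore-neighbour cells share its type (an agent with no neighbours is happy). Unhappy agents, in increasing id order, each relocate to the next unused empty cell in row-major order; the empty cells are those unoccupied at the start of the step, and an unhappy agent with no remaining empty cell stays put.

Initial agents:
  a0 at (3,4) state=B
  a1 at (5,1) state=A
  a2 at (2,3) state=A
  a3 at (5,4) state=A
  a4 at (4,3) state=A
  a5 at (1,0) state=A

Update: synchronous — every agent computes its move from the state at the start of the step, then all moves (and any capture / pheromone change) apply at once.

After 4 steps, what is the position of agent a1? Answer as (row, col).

(5, 1)

t=1: a0@(0,0):B a1@(5,1):A a2@(0,1):A a3@(5,4):A a4@(0,2):A a5@(1,0):A
t=2: a0@(0,3):B a1@(5,1):A a2@(0,1):A a3@(5,4):A a4@(0,2):A a5@(0,4):A
t=3: a0@(0,0):B a1@(5,1):A a2@(0,1):A a3@(0,5):A a4@(0,2):A a5@(1,0):A
t=4: a0@(0,3):B a1@(5,1):A a2@(0,1):A a3@(0,4):A a4@(0,2):A a5@(1,0):A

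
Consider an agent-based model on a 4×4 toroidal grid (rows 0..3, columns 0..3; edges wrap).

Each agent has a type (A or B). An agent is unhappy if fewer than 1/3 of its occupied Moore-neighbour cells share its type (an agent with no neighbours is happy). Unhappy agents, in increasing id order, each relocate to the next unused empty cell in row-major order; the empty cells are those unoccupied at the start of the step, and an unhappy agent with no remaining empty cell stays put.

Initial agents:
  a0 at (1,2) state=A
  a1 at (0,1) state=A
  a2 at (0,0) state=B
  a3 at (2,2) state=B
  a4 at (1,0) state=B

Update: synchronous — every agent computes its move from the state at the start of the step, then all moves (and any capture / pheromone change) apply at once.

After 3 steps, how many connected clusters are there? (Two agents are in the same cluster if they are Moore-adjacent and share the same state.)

t=1: a0@(1,2):A a1@(0,1):A a2@(0,0):B a3@(0,2):B a4@(1,0):B
t=2: a0@(1,2):A a1@(0,3):A a2@(0,0):B a3@(1,1):B a4@(1,0):B
t=3: (unchanged — steady state)

2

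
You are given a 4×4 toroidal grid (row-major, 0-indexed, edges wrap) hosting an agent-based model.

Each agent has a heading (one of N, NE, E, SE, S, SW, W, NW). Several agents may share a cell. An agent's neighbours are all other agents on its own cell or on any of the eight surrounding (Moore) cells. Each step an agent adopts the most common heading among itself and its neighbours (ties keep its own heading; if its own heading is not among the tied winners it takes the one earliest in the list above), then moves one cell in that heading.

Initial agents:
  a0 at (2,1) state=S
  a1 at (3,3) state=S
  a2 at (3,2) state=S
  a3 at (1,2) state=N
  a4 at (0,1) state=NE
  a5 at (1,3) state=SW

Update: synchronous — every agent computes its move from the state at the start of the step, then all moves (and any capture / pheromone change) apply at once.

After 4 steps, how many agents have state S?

6

t=1: a0@(3,1):S a1@(0,3):S a2@(0,2):S a3@(0,2):N a4@(3,2):NE a5@(2,2):SW
t=2: a0@(0,1):S a1@(1,3):S a2@(1,2):S a3@(1,2):S a4@(0,2):S a5@(3,1):SW
t=3: a0@(1,1):S a1@(2,3):S a2@(2,2):S a3@(2,2):S a4@(1,2):S a5@(0,1):S
t=4: a0@(2,1):S a1@(3,3):S a2@(3,2):S a3@(3,2):S a4@(2,2):S a5@(1,1):S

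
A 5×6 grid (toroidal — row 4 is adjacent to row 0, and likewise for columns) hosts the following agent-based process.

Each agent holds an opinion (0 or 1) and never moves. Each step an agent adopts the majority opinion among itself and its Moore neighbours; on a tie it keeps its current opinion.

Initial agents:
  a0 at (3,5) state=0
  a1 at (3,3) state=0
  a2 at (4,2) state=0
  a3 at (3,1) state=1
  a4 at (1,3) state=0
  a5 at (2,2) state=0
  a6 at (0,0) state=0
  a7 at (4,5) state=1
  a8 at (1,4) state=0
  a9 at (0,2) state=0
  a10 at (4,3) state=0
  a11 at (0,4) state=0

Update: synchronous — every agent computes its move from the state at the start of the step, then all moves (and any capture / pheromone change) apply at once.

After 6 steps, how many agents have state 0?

12

t=1: a0@(3,5):0 a1@(3,3):0 a2@(4,2):0 a3@(3,1):0 a4@(1,3):0 a5@(2,2):0 a6@(0,0):0 a7@(4,5):0 a8@(1,4):0 a9@(0,2):0 a10@(4,3):0 a11@(0,4):0
t=2: (unchanged — steady state)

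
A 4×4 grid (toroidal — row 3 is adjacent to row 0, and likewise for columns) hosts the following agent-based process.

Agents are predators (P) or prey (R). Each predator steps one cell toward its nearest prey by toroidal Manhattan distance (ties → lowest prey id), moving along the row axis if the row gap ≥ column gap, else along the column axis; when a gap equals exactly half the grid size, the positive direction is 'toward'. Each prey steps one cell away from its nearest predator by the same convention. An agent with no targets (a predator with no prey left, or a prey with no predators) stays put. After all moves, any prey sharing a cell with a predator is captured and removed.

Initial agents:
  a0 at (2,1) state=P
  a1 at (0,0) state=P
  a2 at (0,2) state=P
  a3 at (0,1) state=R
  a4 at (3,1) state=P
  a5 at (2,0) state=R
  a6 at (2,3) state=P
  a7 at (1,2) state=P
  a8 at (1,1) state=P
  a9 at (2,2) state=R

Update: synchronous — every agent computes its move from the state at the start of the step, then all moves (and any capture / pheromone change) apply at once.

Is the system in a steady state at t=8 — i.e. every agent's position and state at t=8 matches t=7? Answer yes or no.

no

t=1: a0@(2,0):P a1@(0,1):P a2@(0,1):P a3@(0,2):R a4@(0,1):P a5@(2,3):R a6@(2,0):P a7@(2,2):P a8@(0,1):P a9@(2,3):R
t=2: a0@(2,3):P a1@(0,2):P a2@(0,2):P a3@(0,3):R a4@(0,2):P a5@(2,2):R a6@(2,3):P a7@(2,3):P a8@(0,2):P a9@(2,2):R
t=3: a0@(2,2):P a1@(0,3):P a2@(0,3):P a3@(0,0):R a4@(0,3):P a5@(2,1):R a6@(2,2):P a7@(2,2):P a8@(0,3):P a9@(2,1):R
t=4: a0@(2,1):P a1@(0,0):P a2@(0,0):P a3@(0,1):R a4@(0,0):P a5@(2,0):R a6@(2,1):P a7@(2,1):P a8@(0,0):P a9@(2,0):R
t=5: a0@(2,0):P a1@(0,1):P a2@(0,1):P a3@(0,2):R a4@(0,1):P a5@(2,3):R a6@(2,0):P a7@(2,0):P a8@(0,1):P a9@(2,3):R
t=6: a0@(2,3):P a1@(0,2):P a2@(0,2):P a3@(0,3):R a4@(0,2):P a5@(2,2):R a6@(2,3):P a7@(2,3):P a8@(0,2):P a9@(2,2):R
t=7: a0@(2,2):P a1@(0,3):P a2@(0,3):P a3@(0,0):R a4@(0,3):P a5@(2,1):R a6@(2,2):P a7@(2,2):P a8@(0,3):P a9@(2,1):R
t=8: a0@(2,1):P a1@(0,0):P a2@(0,0):P a3@(0,1):R a4@(0,0):P a5@(2,0):R a6@(2,1):P a7@(2,1):P a8@(0,0):P a9@(2,0):R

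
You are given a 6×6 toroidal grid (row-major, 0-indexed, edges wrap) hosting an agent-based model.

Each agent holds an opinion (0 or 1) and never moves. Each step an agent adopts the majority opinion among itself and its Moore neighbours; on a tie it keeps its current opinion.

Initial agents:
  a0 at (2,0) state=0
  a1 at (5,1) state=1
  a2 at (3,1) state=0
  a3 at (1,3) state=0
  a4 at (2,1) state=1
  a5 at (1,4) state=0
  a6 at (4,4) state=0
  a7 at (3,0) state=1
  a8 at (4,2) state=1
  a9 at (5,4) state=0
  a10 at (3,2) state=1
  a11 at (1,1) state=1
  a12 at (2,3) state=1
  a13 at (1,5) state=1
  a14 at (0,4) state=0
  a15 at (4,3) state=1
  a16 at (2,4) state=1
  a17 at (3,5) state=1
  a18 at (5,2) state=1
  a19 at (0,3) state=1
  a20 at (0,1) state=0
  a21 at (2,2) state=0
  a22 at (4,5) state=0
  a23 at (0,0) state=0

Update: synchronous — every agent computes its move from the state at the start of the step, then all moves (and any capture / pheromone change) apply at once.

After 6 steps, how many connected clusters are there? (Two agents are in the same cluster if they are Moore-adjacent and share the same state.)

2

t=1: a0@(2,0):1 a1@(5,1):1 a2@(3,1):1 a3@(1,3):0 a4@(2,1):1 a5@(1,4):1 a6@(4,4):0 a7@(3,0):1 a8@(4,2):1 a9@(5,4):0 a10@(3,2):1 a11@(1,1):0 a12@(2,3):1 a13@(1,5):0 a14@(0,4):0 a15@(4,3):1 a16@(2,4):1 a17@(3,5):1 a18@(5,2):1 a19@(0,3):0 a20@(0,1):1 a21@(2,2):1 a22@(4,5):0 a23@(0,0):1
t=2: a0@(2,0):1 a1@(5,1):1 a2@(3,1):1 a3@(1,3):1 a4@(2,1):1 a5@(1,4):0 a6@(4,4):0 a7@(3,0):1 a8@(4,2):1 a9@(5,4):0 a10@(3,2):1 a11@(1,1):1 a12@(2,3):1 a13@(1,5):1 a14@(0,4):0 a15@(4,3):1 a16@(2,4):1 a17@(3,5):1 a18@(5,2):1 a19@(0,3):0 a20@(0,1):1 a21@(2,2):1 a22@(4,5):0 a23@(0,0):1
t=3: a0@(2,0):1 a1@(5,1):1 a2@(3,1):1 a3@(1,3):1 a4@(2,1):1 a5@(1,4):1 a6@(4,4):0 a7@(3,0):1 a8@(4,2):1 a9@(5,4):0 a10@(3,2):1 a11@(1,1):1 a12@(2,3):1 a13@(1,5):1 a14@(0,4):0 a15@(4,3):1 a16@(2,4):1 a17@(3,5):1 a18@(5,2):1 a19@(0,3):0 a20@(0,1):1 a21@(2,2):1 a22@(4,5):0 a23@(0,0):1
t=4: (unchanged — steady state)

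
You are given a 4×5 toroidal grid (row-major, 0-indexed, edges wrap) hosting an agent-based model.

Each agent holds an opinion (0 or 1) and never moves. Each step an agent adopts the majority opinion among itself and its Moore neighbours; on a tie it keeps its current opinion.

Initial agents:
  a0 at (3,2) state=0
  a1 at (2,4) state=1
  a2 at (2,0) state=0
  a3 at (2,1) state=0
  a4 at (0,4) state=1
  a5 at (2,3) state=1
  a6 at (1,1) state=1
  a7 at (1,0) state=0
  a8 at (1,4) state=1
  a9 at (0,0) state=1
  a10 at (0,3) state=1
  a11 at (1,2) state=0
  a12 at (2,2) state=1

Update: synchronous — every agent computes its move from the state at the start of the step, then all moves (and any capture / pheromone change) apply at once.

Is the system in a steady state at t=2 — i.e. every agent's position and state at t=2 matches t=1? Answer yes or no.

t=1: a0@(3,2):1 a1@(2,4):1 a2@(2,0):0 a3@(2,1):0 a4@(0,4):1 a5@(2,3):1 a6@(1,1):0 a7@(1,0):1 a8@(1,4):1 a9@(0,0):1 a10@(0,3):1 a11@(1,2):1 a12@(2,2):1
t=2: a0@(3,2):1 a1@(2,4):1 a2@(2,0):0 a3@(2,1):1 a4@(0,4):1 a5@(2,3):1 a6@(1,1):1 a7@(1,0):1 a8@(1,4):1 a9@(0,0):1 a10@(0,3):1 a11@(1,2):1 a12@(2,2):1

no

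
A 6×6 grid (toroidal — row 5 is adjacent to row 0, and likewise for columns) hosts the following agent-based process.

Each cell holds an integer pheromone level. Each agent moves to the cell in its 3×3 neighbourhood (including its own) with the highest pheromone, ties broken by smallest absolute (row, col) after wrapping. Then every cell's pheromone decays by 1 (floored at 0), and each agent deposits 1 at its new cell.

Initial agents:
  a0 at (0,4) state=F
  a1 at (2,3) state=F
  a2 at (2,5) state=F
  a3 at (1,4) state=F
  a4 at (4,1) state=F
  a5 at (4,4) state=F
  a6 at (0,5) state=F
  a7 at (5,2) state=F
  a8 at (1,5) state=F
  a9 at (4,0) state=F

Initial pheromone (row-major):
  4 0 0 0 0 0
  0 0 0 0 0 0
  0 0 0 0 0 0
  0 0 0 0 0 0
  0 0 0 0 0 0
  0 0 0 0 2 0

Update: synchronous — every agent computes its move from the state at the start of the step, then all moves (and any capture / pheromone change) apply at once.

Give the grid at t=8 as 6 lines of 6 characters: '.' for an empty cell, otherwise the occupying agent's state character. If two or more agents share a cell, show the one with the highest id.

t=1: a0@(5,4) a1@(1,2) a2@(1,0) a3@(0,3) a4@(3,0) a5@(5,4) a6@(0,0) a7@(0,1) a8@(0,0) a9@(3,0) | pheromone: 5 1 0 1 0 0 / 1 0 1 0 0 0 / 0 0 0 0 0 0 / 2 0 0 0 0 0 / 0 0 0 0 0 0 / 0 0 0 0 3 0
t=2: a0@(5,4) a1@(0,1) a2@(0,0) a3@(5,4) a4@(3,0) a5@(5,4) a6@(0,0) a7@(0,0) a8@(0,0) a9@(3,0) | pheromone: 8 1 0 0 0 0 / 0 0 0 0 0 0 / 0 0 0 0 0 0 / 3 0 0 0 0 0 / 0 0 0 0 0 0 / 0 0 0 0 5 0
t=3: a0@(5,4) a1@(0,0) a2@(0,0) a3@(5,4) a4@(3,0) a5@(5,4) a6@(0,0) a7@(0,0) a8@(0,0) a9@(3,0) | pheromone: 12 0 0 0 0 0 / 0 0 0 0 0 0 / 0 0 0 0 0 0 / 4 0 0 0 0 0 / 0 0 0 0 0 0 / 0 0 0 0 7 0
t=4: a0@(5,4) a1@(0,0) a2@(0,0) a3@(5,4) a4@(3,0) a5@(5,4) a6@(0,0) a7@(0,0) a8@(0,0) a9@(3,0) | pheromone: 16 0 0 0 0 0 / 0 0 0 0 0 0 / 0 0 0 0 0 0 / 5 0 0 0 0 0 / 0 0 0 0 0 0 / 0 0 0 0 9 0
t=5: a0@(5,4) a1@(0,0) a2@(0,0) a3@(5,4) a4@(3,0) a5@(5,4) a6@(0,0) a7@(0,0) a8@(0,0) a9@(3,0) | pheromone: 20 0 0 0 0 0 / 0 0 0 0 0 0 / 0 0 0 0 0 0 / 6 0 0 0 0 0 / 0 0 0 0 0 0 / 0 0 0 0 11 0
t=6: a0@(5,4) a1@(0,0) a2@(0,0) a3@(5,4) a4@(3,0) a5@(5,4) a6@(0,0) a7@(0,0) a8@(0,0) a9@(3,0) | pheromone: 24 0 0 0 0 0 / 0 0 0 0 0 0 / 0 0 0 0 0 0 / 7 0 0 0 0 0 / 0 0 0 0 0 0 / 0 0 0 0 13 0
t=7: a0@(5,4) a1@(0,0) a2@(0,0) a3@(5,4) a4@(3,0) a5@(5,4) a6@(0,0) a7@(0,0) a8@(0,0) a9@(3,0) | pheromone: 28 0 0 0 0 0 / 0 0 0 0 0 0 / 0 0 0 0 0 0 / 8 0 0 0 0 0 / 0 0 0 0 0 0 / 0 0 0 0 15 0
t=8: a0@(5,4) a1@(0,0) a2@(0,0) a3@(5,4) a4@(3,0) a5@(5,4) a6@(0,0) a7@(0,0) a8@(0,0) a9@(3,0) | pheromone: 32 0 0 0 0 0 / 0 0 0 0 0 0 / 0 0 0 0 0 0 / 9 0 0 0 0 0 / 0 0 0 0 0 0 / 0 0 0 0 17 0

F.....
......
......
F.....
......
....F.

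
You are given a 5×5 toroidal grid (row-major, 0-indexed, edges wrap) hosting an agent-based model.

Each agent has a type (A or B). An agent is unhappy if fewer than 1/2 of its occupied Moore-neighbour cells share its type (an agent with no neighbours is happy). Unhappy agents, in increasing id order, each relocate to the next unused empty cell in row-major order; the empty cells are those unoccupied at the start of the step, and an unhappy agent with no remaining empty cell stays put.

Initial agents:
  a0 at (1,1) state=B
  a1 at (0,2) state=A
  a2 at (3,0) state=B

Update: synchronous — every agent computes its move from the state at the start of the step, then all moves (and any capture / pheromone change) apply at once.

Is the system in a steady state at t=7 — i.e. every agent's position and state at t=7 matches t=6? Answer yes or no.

no

t=1: a0@(0,0):B a1@(0,1):A a2@(3,0):B
t=2: a0@(0,2):B a1@(0,3):A a2@(3,0):B
t=3: a0@(0,0):B a1@(0,1):A a2@(3,0):B
t=4: a0@(0,2):B a1@(0,3):A a2@(3,0):B
t=5: a0@(0,0):B a1@(0,1):A a2@(3,0):B
t=6: a0@(0,2):B a1@(0,3):A a2@(3,0):B
t=7: a0@(0,0):B a1@(0,1):A a2@(3,0):B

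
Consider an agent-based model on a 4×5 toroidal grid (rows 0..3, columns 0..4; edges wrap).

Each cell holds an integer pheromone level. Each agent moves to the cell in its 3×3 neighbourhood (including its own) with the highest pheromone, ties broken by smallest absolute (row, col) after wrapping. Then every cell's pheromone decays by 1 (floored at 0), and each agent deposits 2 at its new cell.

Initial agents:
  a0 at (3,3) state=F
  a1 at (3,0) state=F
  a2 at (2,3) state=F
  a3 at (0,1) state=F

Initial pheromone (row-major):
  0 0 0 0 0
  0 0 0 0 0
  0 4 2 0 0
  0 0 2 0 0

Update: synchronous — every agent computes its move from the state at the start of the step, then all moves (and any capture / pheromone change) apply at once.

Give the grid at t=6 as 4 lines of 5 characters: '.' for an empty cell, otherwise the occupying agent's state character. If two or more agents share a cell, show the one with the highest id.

t=1: a0@(2,2) a1@(2,1) a2@(2,2) a3@(3,2) | pheromone: 0 0 0 0 0 / 0 0 0 0 0 / 0 5 5 0 0 / 0 0 3 0 0
t=2: a0@(2,1) a1@(2,1) a2@(2,1) a3@(2,1) | pheromone: 0 0 0 0 0 / 0 0 0 0 0 / 0 12 4 0 0 / 0 0 2 0 0
t=3: a0@(2,1) a1@(2,1) a2@(2,1) a3@(2,1) | pheromone: 0 0 0 0 0 / 0 0 0 0 0 / 0 19 3 0 0 / 0 0 1 0 0
t=4: a0@(2,1) a1@(2,1) a2@(2,1) a3@(2,1) | pheromone: 0 0 0 0 0 / 0 0 0 0 0 / 0 26 2 0 0 / 0 0 0 0 0
t=5: a0@(2,1) a1@(2,1) a2@(2,1) a3@(2,1) | pheromone: 0 0 0 0 0 / 0 0 0 0 0 / 0 33 1 0 0 / 0 0 0 0 0
t=6: a0@(2,1) a1@(2,1) a2@(2,1) a3@(2,1) | pheromone: 0 0 0 0 0 / 0 0 0 0 0 / 0 40 0 0 0 / 0 0 0 0 0

.....
.....
.F...
.....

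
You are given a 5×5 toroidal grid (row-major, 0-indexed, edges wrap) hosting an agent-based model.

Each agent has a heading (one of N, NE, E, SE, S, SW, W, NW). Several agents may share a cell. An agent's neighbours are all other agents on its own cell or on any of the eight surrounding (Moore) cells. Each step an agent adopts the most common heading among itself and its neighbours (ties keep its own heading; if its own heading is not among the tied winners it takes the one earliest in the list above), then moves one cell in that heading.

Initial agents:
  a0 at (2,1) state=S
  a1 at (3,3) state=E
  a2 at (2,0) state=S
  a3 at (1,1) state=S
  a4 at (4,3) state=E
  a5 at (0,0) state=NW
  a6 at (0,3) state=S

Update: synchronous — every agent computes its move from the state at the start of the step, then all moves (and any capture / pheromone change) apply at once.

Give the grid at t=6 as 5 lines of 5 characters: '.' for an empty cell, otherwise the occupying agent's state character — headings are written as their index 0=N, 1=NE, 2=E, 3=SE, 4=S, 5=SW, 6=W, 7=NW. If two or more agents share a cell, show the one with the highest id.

t=1: a0@(3,1):S a1@(3,4):E a2@(3,0):S a3@(2,1):S a4@(4,4):E a5@(4,4):NW a6@(1,3):S
t=2: a0@(4,1):S a1@(3,0):E a2@(4,0):S a3@(3,1):S a4@(4,0):E a5@(4,0):E a6@(2,3):S
t=3: a0@(0,1):S a1@(3,1):E a2@(0,0):S a3@(4,1):S a4@(4,1):E a5@(4,1):E a6@(3,3):S
t=4: a0@(1,1):S a1@(3,2):E a2@(1,0):S a3@(0,1):S a4@(4,2):E a5@(4,2):E a6@(4,3):S
t=5: a0@(2,1):S a1@(3,3):E a2@(2,0):S a3@(1,1):S a4@(4,3):E a5@(4,3):E a6@(4,4):E
t=6: a0@(3,1):S a1@(3,4):E a2@(3,0):S a3@(2,1):S a4@(4,4):E a5@(4,4):E a6@(4,0):E

.....
.....
.4...
44..2
2...2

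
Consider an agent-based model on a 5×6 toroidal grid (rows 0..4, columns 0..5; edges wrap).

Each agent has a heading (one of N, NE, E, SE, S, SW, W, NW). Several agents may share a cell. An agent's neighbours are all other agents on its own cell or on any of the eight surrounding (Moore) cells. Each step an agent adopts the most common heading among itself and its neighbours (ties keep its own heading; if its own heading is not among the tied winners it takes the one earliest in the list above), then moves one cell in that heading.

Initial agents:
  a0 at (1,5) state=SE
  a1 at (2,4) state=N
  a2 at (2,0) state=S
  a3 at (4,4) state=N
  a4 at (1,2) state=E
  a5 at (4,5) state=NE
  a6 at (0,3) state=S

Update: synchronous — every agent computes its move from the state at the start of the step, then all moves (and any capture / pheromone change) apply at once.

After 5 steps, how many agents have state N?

t=1: a0@(2,0):SE a1@(1,4):N a2@(3,0):S a3@(3,4):N a4@(1,3):E a5@(3,0):NE a6@(1,3):S
t=2: a0@(3,1):SE a1@(0,4):N a2@(4,0):S a3@(2,4):N a4@(1,4):E a5@(2,1):NE a6@(2,3):S
t=3: a0@(4,2):SE a1@(4,4):N a2@(0,0):S a3@(1,4):N a4@(0,4):N a5@(1,2):NE a6@(3,3):S
t=4: a0@(0,3):SE a1@(3,4):N a2@(1,0):S a3@(0,4):N a4@(4,4):N a5@(0,3):NE a6@(4,3):S
t=5: a0@(4,3):N a1@(2,4):N a2@(2,0):S a3@(4,4):N a4@(3,4):N a5@(4,3):N a6@(3,3):N

6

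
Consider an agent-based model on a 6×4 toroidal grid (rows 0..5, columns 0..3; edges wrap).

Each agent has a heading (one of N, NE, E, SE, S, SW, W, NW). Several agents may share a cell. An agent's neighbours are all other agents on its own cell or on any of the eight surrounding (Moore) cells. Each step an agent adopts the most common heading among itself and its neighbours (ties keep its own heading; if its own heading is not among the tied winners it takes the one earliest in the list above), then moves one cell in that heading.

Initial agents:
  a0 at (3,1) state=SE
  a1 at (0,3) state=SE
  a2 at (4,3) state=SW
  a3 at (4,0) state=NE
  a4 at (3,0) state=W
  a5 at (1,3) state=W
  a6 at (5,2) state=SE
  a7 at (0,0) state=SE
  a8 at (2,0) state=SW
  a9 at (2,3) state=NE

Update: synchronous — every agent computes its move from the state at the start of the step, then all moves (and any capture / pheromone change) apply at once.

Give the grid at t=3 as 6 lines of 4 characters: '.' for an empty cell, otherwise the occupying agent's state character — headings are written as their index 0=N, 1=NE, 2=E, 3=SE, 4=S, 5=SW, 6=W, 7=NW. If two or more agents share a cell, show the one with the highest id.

t=1: a0@(4,2):SE a1@(1,0):SE a2@(5,2):SW a3@(3,1):NE a4@(2,1):NE a5@(2,0):SE a6@(0,3):SE a7@(1,1):SE a8@(2,3):W a9@(2,2):W
t=2: a0@(5,3):SE a1@(2,1):SE a2@(0,3):SE a3@(2,2):NE a4@(3,2):SE a5@(3,1):SE a6@(1,0):SE a7@(2,2):SE a8@(2,2):W a9@(2,1):W
t=3: a0@(0,0):SE a1@(3,2):SE a2@(1,0):SE a3@(3,3):SE a4@(4,3):SE a5@(4,2):SE a6@(2,1):SE a7@(3,3):SE a8@(3,3):SE a9@(3,2):SE

3...
3...
.3..
..33
..33
....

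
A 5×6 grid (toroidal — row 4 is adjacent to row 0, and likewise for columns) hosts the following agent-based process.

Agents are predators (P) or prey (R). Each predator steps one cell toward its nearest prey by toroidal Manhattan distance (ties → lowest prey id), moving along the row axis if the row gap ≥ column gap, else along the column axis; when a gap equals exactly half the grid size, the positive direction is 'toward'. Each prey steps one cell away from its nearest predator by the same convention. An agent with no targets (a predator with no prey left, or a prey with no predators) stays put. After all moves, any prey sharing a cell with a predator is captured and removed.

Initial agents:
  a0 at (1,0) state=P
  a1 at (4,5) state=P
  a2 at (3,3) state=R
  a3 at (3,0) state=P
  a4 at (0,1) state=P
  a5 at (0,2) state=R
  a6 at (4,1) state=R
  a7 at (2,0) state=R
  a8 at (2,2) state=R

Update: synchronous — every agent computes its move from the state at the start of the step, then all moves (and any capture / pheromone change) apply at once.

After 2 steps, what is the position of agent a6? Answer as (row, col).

(4, 1)

t=1: a0@(2,0):P a1@(4,0):P a2@(3,2):R a3@(2,0):P a4@(0,2):P a5@(0,3):R a6@(3,1):R a7@(3,0):R a8@(2,3):R
t=2: a0@(3,0):P a1@(3,0):P a2@(2,2):R a3@(3,0):P a4@(0,3):P a5@(0,4):R a6@(4,1):R a7@(4,0):R a8@(2,2):R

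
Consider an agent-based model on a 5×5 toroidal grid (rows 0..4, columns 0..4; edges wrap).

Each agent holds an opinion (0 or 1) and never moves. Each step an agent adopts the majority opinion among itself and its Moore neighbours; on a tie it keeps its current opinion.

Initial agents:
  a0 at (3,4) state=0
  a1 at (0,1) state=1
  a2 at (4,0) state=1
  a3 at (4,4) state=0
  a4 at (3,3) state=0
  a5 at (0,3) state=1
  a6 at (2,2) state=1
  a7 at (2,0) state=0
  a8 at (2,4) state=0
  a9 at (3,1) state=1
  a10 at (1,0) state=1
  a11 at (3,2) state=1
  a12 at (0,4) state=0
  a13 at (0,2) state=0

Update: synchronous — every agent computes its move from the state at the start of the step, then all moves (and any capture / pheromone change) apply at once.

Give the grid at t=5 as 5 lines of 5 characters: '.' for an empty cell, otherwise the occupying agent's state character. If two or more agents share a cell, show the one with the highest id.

t=1: a0@(3,4):0 a1@(0,1):1 a2@(4,0):1 a3@(4,4):0 a4@(3,3):0 a5@(0,3):0 a6@(2,2):1 a7@(2,0):0 a8@(2,4):0 a9@(3,1):1 a10@(1,0):0 a11@(3,2):1 a12@(0,4):1 a13@(0,2):1
t=2: a0@(3,4):0 a1@(0,1):1 a2@(4,0):1 a3@(4,4):0 a4@(3,3):0 a5@(0,3):0 a6@(2,2):1 a7@(2,0):0 a8@(2,4):0 a9@(3,1):1 a10@(1,0):0 a11@(3,2):1 a12@(0,4):0 a13@(0,2):1
t=3: (unchanged — steady state)

.1100
0....
0.1.0
.1100
1...0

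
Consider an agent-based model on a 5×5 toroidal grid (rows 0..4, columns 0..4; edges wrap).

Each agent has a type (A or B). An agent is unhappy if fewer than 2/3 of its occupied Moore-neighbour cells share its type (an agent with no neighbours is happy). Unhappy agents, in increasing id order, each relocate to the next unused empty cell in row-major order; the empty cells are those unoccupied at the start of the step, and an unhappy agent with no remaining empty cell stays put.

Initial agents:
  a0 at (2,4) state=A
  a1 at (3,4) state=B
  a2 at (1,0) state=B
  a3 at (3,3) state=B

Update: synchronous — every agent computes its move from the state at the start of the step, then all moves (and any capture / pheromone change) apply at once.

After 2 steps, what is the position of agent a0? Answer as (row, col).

(0, 4)

t=1: a0@(0,0):A a1@(0,1):B a2@(0,2):B a3@(0,3):B
t=2: a0@(0,4):A a1@(1,0):B a2@(0,2):B a3@(0,3):B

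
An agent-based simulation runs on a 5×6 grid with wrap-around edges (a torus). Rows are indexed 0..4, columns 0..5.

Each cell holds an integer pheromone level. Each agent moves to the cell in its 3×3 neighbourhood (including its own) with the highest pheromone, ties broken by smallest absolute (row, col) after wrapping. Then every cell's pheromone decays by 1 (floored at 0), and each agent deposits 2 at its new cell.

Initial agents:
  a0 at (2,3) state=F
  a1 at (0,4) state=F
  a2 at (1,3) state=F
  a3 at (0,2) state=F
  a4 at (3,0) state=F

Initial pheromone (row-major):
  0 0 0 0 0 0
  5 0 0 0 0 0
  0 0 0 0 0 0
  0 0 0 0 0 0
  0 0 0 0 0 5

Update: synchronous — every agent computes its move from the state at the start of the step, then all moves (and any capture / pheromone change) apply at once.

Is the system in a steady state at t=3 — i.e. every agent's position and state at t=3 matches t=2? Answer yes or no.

t=1: a0@(1,2) a1@(4,5) a2@(0,2) a3@(0,1) a4@(4,5) | pheromone: 0 2 2 0 0 0 / 4 0 2 0 0 0 / 0 0 0 0 0 0 / 0 0 0 0 0 0 / 0 0 0 0 0 8
t=2: a0@(0,1) a1@(4,5) a2@(0,1) a3@(1,0) a4@(4,5) | pheromone: 0 5 1 0 0 0 / 5 0 1 0 0 0 / 0 0 0 0 0 0 / 0 0 0 0 0 0 / 0 0 0 0 0 11
t=3: a0@(0,1) a1@(4,5) a2@(0,1) a3@(0,1) a4@(4,5) | pheromone: 0 10 0 0 0 0 / 4 0 0 0 0 0 / 0 0 0 0 0 0 / 0 0 0 0 0 0 / 0 0 0 0 0 14

no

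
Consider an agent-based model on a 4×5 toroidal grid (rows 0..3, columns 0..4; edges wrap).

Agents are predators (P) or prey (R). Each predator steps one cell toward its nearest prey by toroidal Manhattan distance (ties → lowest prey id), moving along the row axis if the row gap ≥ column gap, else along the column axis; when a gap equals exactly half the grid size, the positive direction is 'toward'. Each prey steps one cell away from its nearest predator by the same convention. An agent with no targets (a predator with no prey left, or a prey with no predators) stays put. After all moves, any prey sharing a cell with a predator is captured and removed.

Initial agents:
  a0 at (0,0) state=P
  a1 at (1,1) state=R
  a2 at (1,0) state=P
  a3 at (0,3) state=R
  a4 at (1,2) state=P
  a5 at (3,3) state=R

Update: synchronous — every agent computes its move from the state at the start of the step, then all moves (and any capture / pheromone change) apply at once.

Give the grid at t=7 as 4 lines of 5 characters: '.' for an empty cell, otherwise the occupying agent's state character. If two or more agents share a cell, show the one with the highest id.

.....
..P..
..R..
.....

t=1: a0@(1,0):P a1@(1,2):R a2@(1,1):P a3@(0,2):R a4@(1,1):P a5@(3,2):R
t=2: a0@(1,1):P a1@(1,3):R a2@(1,2):P a3@(3,2):R a4@(1,2):P a5@(2,2):R
t=3: a0@(1,2):P a1@(1,4):R a2@(1,3):P a3@(2,2):R a4@(1,3):P a5@(3,2):R
t=4: a0@(2,2):P a1@(1,0):R a2@(1,4):P a3@(3,2):R a4@(1,4):P
t=5: a0@(3,2):P a1@(1,1):R a2@(1,0):P a3@(0,2):R a4@(1,0):P
t=6: a0@(0,2):P a1@(1,2):R a2@(1,1):P a3@(1,2):R a4@(1,1):P
t=7: a0@(1,2):P a1@(2,2):R a2@(1,2):P a3@(2,2):R a4@(1,2):P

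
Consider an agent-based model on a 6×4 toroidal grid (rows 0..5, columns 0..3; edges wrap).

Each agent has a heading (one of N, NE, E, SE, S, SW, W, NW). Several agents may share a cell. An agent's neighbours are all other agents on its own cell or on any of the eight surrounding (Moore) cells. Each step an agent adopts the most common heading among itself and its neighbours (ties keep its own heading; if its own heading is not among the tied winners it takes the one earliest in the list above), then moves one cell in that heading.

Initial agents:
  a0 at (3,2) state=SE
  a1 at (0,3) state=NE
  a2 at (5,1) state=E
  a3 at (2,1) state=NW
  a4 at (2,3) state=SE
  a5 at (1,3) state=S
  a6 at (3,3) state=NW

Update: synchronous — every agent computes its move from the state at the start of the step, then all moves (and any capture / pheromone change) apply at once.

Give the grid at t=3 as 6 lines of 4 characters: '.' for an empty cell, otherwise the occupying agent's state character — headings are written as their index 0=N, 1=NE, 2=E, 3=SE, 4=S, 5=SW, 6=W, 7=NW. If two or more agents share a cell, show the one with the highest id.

t=1: a0@(4,3):SE a1@(5,0):NE a2@(5,2):E a3@(1,0):NW a4@(3,0):SE a5@(2,3):S a6@(4,0):SE
t=2: a0@(5,0):SE a1@(0,1):SE a2@(5,3):E a3@(0,3):NW a4@(4,1):SE a5@(3,3):S a6@(5,1):SE
t=3: a0@(0,1):SE a1@(1,2):SE a2@(5,0):E a3@(5,2):NW a4@(5,2):SE a5@(4,3):S a6@(0,2):SE

.33.
..3.
....
....
...4
2.3.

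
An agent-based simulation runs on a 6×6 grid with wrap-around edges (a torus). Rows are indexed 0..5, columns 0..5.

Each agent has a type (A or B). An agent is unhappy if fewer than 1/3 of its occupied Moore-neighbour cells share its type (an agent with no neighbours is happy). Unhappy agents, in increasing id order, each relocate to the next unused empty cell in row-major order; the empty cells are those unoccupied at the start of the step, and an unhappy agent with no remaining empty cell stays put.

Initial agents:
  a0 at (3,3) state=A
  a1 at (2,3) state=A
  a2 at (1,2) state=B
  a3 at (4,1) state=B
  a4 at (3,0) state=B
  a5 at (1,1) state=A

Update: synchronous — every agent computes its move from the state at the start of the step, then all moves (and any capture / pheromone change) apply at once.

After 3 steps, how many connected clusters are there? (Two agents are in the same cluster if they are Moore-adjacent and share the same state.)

t=1: a0@(3,3):A a1@(2,3):A a2@(0,0):B a3@(4,1):B a4@(3,0):B a5@(0,1):A
t=2: a0@(3,3):A a1@(2,3):A a2@(0,2):B a3@(4,1):B a4@(3,0):B a5@(0,3):A
t=3: a0@(3,3):A a1@(2,3):A a2@(0,0):B a3@(4,1):B a4@(3,0):B a5@(0,1):A

4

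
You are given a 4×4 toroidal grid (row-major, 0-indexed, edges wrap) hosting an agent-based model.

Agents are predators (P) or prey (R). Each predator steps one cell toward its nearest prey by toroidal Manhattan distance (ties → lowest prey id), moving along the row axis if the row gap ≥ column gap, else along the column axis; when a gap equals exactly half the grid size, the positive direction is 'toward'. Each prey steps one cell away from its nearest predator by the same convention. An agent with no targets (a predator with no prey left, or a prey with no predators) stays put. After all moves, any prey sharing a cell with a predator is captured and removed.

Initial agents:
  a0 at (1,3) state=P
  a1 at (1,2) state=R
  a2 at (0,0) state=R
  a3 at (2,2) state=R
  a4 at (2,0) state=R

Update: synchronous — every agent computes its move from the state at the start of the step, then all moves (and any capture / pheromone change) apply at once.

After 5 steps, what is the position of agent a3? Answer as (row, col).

t=1: a0@(1,2):P a1@(1,1):R a2@(3,0):R a3@(3,2):R a4@(3,0):R
t=2: a0@(1,1):P a1@(1,0):R a2@(2,0):R a3@(2,2):R a4@(2,0):R
t=3: a0@(1,0):P a1@(1,3):R a2@(3,0):R a3@(3,2):R a4@(3,0):R
t=4: a0@(1,3):P a1@(1,2):R a2@(2,0):R a3@(2,2):R a4@(2,0):R
t=5: a0@(1,2):P a1@(1,1):R a2@(3,0):R a3@(3,2):R a4@(3,0):R

(3, 2)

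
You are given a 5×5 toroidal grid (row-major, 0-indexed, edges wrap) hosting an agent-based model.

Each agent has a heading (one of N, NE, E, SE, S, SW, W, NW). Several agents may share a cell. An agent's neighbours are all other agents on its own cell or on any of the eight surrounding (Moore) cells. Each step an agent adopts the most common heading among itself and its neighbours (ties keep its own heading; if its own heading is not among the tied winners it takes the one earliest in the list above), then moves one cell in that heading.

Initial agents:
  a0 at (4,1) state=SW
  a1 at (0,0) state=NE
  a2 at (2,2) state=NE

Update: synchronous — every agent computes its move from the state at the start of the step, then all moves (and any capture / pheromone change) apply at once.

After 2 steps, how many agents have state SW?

1

t=1: a0@(0,0):SW a1@(4,1):NE a2@(1,3):NE
t=2: a0@(1,4):SW a1@(3,2):NE a2@(0,4):NE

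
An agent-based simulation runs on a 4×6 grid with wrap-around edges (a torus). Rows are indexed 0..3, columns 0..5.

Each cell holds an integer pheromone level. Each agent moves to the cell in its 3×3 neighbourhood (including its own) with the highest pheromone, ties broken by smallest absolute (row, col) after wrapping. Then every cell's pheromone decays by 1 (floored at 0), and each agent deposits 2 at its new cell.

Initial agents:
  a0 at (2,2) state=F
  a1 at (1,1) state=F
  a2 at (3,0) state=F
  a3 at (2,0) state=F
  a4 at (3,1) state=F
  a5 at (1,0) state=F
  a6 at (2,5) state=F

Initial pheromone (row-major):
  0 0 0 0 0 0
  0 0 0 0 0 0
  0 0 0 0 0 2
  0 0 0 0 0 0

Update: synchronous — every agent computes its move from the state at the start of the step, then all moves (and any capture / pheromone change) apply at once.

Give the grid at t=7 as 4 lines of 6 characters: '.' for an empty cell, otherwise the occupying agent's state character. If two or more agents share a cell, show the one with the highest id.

t=1: a0@(1,1) a1@(0,0) a2@(2,5) a3@(2,5) a4@(0,0) a5@(2,5) a6@(2,5) | pheromone: 4 0 0 0 0 0 / 0 2 0 0 0 0 / 0 0 0 0 0 9 / 0 0 0 0 0 0
t=2: a0@(0,0) a1@(0,0) a2@(2,5) a3@(2,5) a4@(0,0) a5@(2,5) a6@(2,5) | pheromone: 9 0 0 0 0 0 / 0 1 0 0 0 0 / 0 0 0 0 0 16 / 0 0 0 0 0 0
t=3: a0@(0,0) a1@(0,0) a2@(2,5) a3@(2,5) a4@(0,0) a5@(2,5) a6@(2,5) | pheromone: 14 0 0 0 0 0 / 0 0 0 0 0 0 / 0 0 0 0 0 23 / 0 0 0 0 0 0
t=4: a0@(0,0) a1@(0,0) a2@(2,5) a3@(2,5) a4@(0,0) a5@(2,5) a6@(2,5) | pheromone: 19 0 0 0 0 0 / 0 0 0 0 0 0 / 0 0 0 0 0 30 / 0 0 0 0 0 0
t=5: a0@(0,0) a1@(0,0) a2@(2,5) a3@(2,5) a4@(0,0) a5@(2,5) a6@(2,5) | pheromone: 24 0 0 0 0 0 / 0 0 0 0 0 0 / 0 0 0 0 0 37 / 0 0 0 0 0 0
t=6: a0@(0,0) a1@(0,0) a2@(2,5) a3@(2,5) a4@(0,0) a5@(2,5) a6@(2,5) | pheromone: 29 0 0 0 0 0 / 0 0 0 0 0 0 / 0 0 0 0 0 44 / 0 0 0 0 0 0
t=7: a0@(0,0) a1@(0,0) a2@(2,5) a3@(2,5) a4@(0,0) a5@(2,5) a6@(2,5) | pheromone: 34 0 0 0 0 0 / 0 0 0 0 0 0 / 0 0 0 0 0 51 / 0 0 0 0 0 0

F.....
......
.....F
......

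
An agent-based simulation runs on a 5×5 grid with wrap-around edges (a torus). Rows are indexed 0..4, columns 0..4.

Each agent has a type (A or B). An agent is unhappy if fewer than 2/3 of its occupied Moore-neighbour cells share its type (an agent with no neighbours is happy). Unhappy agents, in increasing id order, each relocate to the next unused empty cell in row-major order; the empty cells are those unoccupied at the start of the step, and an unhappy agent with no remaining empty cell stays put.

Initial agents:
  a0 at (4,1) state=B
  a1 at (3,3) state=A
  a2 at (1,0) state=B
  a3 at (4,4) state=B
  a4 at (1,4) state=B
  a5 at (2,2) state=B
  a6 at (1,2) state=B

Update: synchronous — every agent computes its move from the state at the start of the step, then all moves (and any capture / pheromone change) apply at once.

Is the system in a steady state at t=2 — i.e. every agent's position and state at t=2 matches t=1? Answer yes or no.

t=1: a0@(4,1):B a1@(0,0):A a2@(1,0):B a3@(0,1):B a4@(1,4):B a5@(0,2):B a6@(1,2):B
t=2: a0@(4,1):B a1@(0,3):A a2@(1,0):B a3@(0,1):B a4@(0,4):B a5@(0,2):B a6@(1,2):B

no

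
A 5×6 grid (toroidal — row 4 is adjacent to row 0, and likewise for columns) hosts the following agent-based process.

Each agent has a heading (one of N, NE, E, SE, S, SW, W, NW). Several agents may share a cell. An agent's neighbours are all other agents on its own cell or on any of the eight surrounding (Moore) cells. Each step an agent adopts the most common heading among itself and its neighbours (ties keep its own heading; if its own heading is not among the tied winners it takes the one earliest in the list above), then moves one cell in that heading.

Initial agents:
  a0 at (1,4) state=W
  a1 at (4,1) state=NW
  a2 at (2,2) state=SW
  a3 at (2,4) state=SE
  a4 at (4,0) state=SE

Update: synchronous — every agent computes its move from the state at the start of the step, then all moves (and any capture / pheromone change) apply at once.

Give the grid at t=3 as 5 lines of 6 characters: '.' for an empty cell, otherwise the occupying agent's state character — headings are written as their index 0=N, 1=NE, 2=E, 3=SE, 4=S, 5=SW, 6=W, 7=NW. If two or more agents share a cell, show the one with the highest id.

t=1: a0@(1,3):W a1@(3,0):NW a2@(3,1):SW a3@(3,5):SE a4@(0,1):SE
t=2: a0@(1,2):W a1@(2,5):NW a2@(4,0):SW a3@(4,0):SE a4@(1,2):SE
t=3: a0@(1,1):W a1@(1,4):NW a2@(0,5):SW a3@(0,1):SE a4@(2,3):SE

.3...5
.6..7.
...3..
......
......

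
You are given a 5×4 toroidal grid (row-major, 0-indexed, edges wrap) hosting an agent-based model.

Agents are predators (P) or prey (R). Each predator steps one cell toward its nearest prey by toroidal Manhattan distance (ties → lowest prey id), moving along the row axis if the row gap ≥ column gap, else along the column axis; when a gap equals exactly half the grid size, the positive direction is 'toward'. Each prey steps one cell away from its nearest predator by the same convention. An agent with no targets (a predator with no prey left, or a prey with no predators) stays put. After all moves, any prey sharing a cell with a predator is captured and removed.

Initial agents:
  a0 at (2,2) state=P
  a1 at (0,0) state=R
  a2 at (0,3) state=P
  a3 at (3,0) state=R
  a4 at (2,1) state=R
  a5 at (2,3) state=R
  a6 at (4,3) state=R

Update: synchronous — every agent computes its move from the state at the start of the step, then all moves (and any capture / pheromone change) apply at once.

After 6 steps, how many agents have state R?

t=1: a0@(2,1):P a1@(0,1):R a2@(0,0):P a3@(3,3):R a4@(2,0):R a5@(2,0):R a6@(3,3):R
t=2: a0@(2,0):P a1@(0,2):R a2@(0,1):P a3@(3,2):R a4@(2,3):R a5@(2,3):R a6@(3,2):R
t=3: a0@(2,3):P a1@(0,3):R a2@(0,2):P a3@(3,1):R a4@(2,2):R a5@(2,2):R a6@(3,1):R
t=4: a0@(2,2):P a1@(0,0):R a2@(0,3):P a3@(3,0):R a4@(2,1):R a5@(2,1):R a6@(3,0):R
t=5: a0@(2,1):P a1@(0,1):R a2@(0,0):P a3@(3,3):R a4@(2,0):R a5@(2,0):R a6@(3,3):R
t=6: a0@(2,0):P a1@(0,2):R a2@(0,1):P a3@(3,2):R a4@(2,3):R a5@(2,3):R a6@(3,2):R

5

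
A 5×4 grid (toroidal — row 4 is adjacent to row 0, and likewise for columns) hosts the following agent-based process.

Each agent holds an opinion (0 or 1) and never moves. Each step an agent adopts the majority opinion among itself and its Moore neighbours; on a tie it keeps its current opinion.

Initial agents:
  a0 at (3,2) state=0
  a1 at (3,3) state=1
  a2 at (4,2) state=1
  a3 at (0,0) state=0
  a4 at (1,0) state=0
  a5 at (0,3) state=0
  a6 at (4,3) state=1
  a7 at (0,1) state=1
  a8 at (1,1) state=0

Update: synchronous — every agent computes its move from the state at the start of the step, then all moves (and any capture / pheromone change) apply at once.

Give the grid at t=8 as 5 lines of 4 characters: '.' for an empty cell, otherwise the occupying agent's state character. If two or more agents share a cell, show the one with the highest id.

t=1: a0@(3,2):1 a1@(3,3):1 a2@(4,2):1 a3@(0,0):0 a4@(1,0):0 a5@(0,3):0 a6@(4,3):1 a7@(0,1):0 a8@(1,1):0
t=2: (unchanged — steady state)

00.0
00..
....
..11
..11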